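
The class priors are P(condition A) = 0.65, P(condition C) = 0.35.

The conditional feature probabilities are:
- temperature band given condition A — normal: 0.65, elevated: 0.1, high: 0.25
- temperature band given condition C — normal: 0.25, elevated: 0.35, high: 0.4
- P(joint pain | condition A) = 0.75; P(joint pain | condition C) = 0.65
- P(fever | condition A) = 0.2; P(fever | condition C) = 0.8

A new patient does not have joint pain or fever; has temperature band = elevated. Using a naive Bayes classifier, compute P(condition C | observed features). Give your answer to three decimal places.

condition A: 0.65 × 0.1 × (1−0.75) × (1−0.2) = 0.013
condition C: 0.35 × 0.35 × (1−0.65) × (1−0.8) = 0.008575
P(condition C | x) = 0.008575 / 0.021575 ≈ 0.397

0.397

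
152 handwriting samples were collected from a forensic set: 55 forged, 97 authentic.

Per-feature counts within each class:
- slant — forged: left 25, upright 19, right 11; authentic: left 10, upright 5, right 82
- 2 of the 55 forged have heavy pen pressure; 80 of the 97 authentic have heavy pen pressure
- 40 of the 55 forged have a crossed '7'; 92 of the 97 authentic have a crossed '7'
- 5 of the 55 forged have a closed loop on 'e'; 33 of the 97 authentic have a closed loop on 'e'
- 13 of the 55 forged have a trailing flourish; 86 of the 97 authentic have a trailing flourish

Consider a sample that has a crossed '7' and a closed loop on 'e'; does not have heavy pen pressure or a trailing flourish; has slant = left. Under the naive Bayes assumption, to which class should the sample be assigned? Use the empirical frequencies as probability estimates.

forged: (55/152) × (25/55) × (53/55) × (40/55) × (5/55) × (42/55) ≈ 0.00800204
authentic: (97/152) × (10/97) × (17/97) × (92/97) × (33/97) × (11/97) ≈ 0.000421903
Highest score → forged.

forged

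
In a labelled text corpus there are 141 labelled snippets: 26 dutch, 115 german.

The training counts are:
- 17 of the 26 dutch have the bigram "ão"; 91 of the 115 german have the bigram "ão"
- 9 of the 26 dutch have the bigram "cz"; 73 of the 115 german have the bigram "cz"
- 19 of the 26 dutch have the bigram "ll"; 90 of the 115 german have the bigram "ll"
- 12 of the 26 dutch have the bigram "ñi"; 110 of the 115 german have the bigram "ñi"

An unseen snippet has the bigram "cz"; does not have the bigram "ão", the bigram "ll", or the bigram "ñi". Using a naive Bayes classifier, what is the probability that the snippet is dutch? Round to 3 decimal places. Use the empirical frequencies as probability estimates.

dutch: (26/141) × (9/26) × (9/26) × (7/26) × (14/26) ≈ 0.00320311
german: (115/141) × (24/115) × (73/115) × (25/115) × (5/115) ≈ 0.00102125
P(dutch | x) = 0.00320311 / 0.00422436 ≈ 0.758

0.758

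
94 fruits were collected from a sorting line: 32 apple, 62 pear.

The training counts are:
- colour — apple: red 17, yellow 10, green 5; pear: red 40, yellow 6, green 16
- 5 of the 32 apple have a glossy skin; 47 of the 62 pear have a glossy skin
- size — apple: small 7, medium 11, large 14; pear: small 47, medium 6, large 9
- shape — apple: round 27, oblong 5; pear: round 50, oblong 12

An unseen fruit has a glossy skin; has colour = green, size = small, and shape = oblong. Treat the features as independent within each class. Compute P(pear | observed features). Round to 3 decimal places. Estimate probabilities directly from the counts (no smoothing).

apple: (32/94) × (5/32) × (5/32) × (7/32) × (5/32) ≈ 0.000284073
pear: (62/94) × (16/62) × (47/62) × (47/62) × (12/62) ≈ 0.0189319
P(pear | x) = 0.0189319 / 0.019215973 ≈ 0.985

0.985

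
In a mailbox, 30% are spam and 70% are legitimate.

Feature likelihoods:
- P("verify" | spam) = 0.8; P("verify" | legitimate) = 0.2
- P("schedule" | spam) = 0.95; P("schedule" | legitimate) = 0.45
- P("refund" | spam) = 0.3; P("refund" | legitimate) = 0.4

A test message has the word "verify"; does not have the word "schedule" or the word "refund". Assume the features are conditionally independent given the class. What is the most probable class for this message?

legitimate

spam: 0.3 × 0.8 × (1−0.95) × (1−0.3) = 0.0084
legitimate: 0.7 × 0.2 × (1−0.45) × (1−0.4) = 0.0462
Highest score → legitimate.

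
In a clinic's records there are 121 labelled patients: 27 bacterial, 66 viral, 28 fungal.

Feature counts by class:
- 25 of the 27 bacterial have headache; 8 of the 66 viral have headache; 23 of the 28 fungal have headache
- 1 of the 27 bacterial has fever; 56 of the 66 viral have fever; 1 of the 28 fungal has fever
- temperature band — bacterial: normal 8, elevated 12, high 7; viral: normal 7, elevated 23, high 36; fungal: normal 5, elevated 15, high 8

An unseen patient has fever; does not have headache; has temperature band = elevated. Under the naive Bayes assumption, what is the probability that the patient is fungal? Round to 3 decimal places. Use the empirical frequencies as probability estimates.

0.006

bacterial: (27/121) × (2/27) × (1/27) × (12/27) ≈ 0.000272081
viral: (66/121) × (58/66) × (56/66) × (23/66) ≈ 0.141733
fungal: (28/121) × (5/28) × (1/28) × (15/28) ≈ 0.000790605
P(fungal | x) = 0.000790605 / 0.142795686 ≈ 0.006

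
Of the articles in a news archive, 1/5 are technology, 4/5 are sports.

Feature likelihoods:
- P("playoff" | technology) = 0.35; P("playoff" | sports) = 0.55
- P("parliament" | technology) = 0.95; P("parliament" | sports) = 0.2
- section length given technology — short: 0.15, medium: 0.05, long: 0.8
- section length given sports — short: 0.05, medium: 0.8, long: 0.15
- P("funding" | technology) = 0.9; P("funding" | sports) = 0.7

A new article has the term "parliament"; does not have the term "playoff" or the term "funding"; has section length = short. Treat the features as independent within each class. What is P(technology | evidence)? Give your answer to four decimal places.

0.6317

technology: 0.2 × (1−0.35) × 0.95 × 0.15 × (1−0.9) = 0.0018525
sports: 0.8 × (1−0.55) × 0.2 × 0.05 × (1−0.7) = 0.00108
P(technology | x) = 0.0018525 / 0.0029325 ≈ 0.6317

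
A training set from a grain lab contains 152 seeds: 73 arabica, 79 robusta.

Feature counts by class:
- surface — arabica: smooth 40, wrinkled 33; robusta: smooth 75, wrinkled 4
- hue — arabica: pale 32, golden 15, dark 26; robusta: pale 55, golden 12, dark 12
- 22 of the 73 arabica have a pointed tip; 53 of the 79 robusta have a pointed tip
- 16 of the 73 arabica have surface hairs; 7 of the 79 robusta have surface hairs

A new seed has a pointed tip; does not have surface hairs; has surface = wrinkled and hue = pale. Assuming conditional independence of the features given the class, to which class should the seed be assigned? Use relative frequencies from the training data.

arabica

arabica: (73/152) × (33/73) × (32/73) × (22/73) × (57/73) ≈ 0.0223949
robusta: (79/152) × (4/79) × (55/79) × (53/79) × (72/79) ≈ 0.0112023
Highest score → arabica.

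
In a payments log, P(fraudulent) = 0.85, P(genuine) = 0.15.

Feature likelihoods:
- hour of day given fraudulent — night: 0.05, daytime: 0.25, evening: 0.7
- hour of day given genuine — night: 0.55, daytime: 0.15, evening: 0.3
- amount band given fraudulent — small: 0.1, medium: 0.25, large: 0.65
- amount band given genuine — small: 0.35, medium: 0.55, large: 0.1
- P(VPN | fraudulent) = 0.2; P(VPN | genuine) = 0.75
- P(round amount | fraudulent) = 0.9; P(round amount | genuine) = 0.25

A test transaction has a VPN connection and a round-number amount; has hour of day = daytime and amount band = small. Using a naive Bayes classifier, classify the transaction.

fraudulent

fraudulent: 0.85 × 0.25 × 0.1 × 0.2 × 0.9 = 0.003825
genuine: 0.15 × 0.15 × 0.35 × 0.75 × 0.25 = 0.0014765625
Highest score → fraudulent.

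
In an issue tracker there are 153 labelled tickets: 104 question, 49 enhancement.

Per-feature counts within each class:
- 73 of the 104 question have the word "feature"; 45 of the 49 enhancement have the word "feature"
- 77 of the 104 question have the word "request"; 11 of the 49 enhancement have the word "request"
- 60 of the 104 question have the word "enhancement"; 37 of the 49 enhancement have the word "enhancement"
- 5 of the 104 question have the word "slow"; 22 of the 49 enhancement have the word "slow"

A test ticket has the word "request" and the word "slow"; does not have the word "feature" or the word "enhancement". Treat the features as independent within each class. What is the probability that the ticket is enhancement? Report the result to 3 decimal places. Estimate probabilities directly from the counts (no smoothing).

0.175

question: (104/153) × (31/104) × (77/104) × (44/104) × (5/104) ≈ 0.00305129
enhancement: (49/153) × (4/49) × (11/49) × (12/49) × (22/49) ≈ 0.000645323
P(enhancement | x) = 0.000645323 / 0.003696613 ≈ 0.175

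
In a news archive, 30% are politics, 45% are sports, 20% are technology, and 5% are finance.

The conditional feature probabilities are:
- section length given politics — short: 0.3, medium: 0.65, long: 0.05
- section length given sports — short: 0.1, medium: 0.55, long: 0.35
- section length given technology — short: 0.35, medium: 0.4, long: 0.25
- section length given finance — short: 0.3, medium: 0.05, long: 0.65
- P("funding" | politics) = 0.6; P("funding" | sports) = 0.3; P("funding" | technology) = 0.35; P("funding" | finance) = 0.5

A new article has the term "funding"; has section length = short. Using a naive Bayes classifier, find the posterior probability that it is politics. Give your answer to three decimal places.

politics: 0.3 × 0.3 × 0.6 = 0.054
sports: 0.45 × 0.1 × 0.3 = 0.0135
technology: 0.2 × 0.35 × 0.35 = 0.0245
finance: 0.05 × 0.3 × 0.5 = 0.0075
P(politics | x) = 0.054 / 0.0995 ≈ 0.543

0.543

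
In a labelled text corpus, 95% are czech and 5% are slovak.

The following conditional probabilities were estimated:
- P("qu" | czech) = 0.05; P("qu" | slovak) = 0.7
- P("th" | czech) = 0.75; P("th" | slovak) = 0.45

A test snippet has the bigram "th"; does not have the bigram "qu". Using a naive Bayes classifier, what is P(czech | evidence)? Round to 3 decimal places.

0.990

czech: 0.95 × (1−0.05) × 0.75 = 0.676875
slovak: 0.05 × (1−0.7) × 0.45 = 0.00675
P(czech | x) = 0.676875 / 0.683625 ≈ 0.990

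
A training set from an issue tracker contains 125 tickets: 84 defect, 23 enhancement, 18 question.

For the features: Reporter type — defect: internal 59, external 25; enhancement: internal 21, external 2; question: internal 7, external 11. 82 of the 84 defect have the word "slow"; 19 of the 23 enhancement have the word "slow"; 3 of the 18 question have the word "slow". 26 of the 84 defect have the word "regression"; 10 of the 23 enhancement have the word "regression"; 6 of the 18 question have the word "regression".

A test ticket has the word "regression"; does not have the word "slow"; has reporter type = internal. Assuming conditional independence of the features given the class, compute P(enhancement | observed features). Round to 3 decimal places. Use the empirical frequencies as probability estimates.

0.400

defect: (84/125) × (59/84) × (2/84) × (26/84) ≈ 0.00347846
enhancement: (23/125) × (21/23) × (4/23) × (10/23) ≈ 0.0127032
question: (18/125) × (7/18) × (15/18) × (6/18) ≈ 0.0155556
P(enhancement | x) = 0.0127032 / 0.03173726 ≈ 0.400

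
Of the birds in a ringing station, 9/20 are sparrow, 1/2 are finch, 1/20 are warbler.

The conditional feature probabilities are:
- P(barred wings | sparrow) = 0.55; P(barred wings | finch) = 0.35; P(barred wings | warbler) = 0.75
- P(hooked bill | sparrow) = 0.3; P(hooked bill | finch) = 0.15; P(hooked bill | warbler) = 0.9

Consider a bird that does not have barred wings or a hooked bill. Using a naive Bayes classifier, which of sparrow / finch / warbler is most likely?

sparrow: 0.45 × (1−0.55) × (1−0.3) = 0.14175
finch: 0.5 × (1−0.35) × (1−0.15) = 0.27625
warbler: 0.05 × (1−0.75) × (1−0.9) = 0.00125
Highest score → finch.

finch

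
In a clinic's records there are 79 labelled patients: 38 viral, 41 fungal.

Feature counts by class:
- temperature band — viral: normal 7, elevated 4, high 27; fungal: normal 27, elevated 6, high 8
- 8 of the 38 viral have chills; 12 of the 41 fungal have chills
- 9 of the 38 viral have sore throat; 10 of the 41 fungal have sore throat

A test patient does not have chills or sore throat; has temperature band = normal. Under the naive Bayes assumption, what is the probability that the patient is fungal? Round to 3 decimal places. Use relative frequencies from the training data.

0.774

viral: (38/79) × (7/38) × (30/38) × (29/38) ≈ 0.0533855
fungal: (41/79) × (27/41) × (29/41) × (31/41) ≈ 0.18278
P(fungal | x) = 0.18278 / 0.2361655 ≈ 0.774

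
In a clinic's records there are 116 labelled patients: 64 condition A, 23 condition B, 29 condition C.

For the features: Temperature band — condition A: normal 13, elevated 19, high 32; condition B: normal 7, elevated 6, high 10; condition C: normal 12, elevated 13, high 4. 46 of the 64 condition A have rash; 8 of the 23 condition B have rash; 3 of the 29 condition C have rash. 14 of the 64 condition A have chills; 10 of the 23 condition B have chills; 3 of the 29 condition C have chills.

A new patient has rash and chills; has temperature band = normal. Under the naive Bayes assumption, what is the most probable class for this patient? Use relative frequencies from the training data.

condition A: (64/116) × (13/64) × (46/64) × (14/64) ≈ 0.0176202
condition B: (23/116) × (7/23) × (8/23) × (10/23) ≈ 0.00912587
condition C: (29/116) × (12/29) × (3/29) × (3/29) ≈ 0.00110706
Highest score → condition A.

condition A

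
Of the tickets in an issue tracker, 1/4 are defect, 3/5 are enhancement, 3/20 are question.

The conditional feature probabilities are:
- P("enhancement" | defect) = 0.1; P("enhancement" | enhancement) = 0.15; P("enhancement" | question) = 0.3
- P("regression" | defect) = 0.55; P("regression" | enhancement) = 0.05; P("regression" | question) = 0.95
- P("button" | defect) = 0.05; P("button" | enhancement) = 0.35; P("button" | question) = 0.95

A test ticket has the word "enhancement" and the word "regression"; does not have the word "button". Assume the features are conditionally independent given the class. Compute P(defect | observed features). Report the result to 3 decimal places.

0.721

defect: 0.25 × 0.1 × 0.55 × (1−0.05) = 0.0130625
enhancement: 0.6 × 0.15 × 0.05 × (1−0.35) = 0.002925
question: 0.15 × 0.3 × 0.95 × (1−0.95) = 0.0021375
P(defect | x) = 0.0130625 / 0.018125 ≈ 0.721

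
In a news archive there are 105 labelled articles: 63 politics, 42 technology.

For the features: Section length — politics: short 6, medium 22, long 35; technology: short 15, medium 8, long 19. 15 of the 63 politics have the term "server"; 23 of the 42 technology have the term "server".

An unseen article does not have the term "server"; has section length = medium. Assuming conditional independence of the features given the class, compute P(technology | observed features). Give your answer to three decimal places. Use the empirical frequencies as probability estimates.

politics: (63/105) × (22/63) × (48/63) ≈ 0.159637
technology: (42/105) × (8/42) × (19/42) ≈ 0.0344671
P(technology | x) = 0.0344671 / 0.1941041 ≈ 0.178

0.178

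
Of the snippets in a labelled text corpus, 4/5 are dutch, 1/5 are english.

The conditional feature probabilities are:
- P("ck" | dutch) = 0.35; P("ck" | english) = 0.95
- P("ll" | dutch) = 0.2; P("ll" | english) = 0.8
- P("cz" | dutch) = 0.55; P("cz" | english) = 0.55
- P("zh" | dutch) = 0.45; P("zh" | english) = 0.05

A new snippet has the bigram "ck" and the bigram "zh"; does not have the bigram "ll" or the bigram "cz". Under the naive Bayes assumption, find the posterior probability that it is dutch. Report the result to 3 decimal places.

dutch: 0.8 × 0.35 × (1−0.2) × (1−0.55) × 0.45 = 0.04536
english: 0.2 × 0.95 × (1−0.8) × (1−0.55) × 0.05 = 0.000855
P(dutch | x) = 0.04536 / 0.046215 ≈ 0.981

0.981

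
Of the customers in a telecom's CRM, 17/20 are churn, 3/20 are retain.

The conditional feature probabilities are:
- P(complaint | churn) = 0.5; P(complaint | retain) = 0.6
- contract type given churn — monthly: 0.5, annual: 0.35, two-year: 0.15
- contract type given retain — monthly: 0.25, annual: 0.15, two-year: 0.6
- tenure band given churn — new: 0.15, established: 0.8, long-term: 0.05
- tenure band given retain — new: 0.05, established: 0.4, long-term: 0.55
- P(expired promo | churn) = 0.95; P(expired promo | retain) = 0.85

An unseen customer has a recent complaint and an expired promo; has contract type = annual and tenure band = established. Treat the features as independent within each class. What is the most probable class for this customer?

churn: 0.85 × 0.5 × 0.35 × 0.8 × 0.95 = 0.11305
retain: 0.15 × 0.6 × 0.15 × 0.4 × 0.85 = 0.00459
Highest score → churn.

churn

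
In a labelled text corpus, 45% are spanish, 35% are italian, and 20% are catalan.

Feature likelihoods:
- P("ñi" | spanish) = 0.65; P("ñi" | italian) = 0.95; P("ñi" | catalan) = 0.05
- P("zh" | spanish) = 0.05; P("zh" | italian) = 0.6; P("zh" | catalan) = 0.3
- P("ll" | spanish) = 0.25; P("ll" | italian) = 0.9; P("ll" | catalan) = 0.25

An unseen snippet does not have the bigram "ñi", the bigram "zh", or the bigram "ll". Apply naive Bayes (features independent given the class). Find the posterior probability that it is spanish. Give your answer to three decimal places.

spanish: 0.45 × (1−0.65) × (1−0.05) × (1−0.25) = 0.11221875
italian: 0.35 × (1−0.95) × (1−0.6) × (1−0.9) = 0.0007
catalan: 0.2 × (1−0.05) × (1−0.3) × (1−0.25) = 0.09975
P(spanish | x) = 0.11221875 / 0.21266875 ≈ 0.528

0.528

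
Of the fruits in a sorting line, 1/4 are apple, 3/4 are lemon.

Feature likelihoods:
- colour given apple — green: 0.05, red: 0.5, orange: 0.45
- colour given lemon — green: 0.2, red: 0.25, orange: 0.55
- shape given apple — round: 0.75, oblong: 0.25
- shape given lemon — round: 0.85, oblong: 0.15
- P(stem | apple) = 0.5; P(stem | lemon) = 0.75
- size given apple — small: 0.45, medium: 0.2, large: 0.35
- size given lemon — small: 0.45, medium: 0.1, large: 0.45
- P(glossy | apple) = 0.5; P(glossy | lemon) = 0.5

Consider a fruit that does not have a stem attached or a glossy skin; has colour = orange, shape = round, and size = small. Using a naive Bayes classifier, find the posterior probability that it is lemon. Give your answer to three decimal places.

0.675

apple: 0.25 × 0.45 × 0.75 × (1−0.5) × 0.45 × (1−0.5) = 0.0094921875
lemon: 0.75 × 0.55 × 0.85 × (1−0.75) × 0.45 × (1−0.5) = 0.01972265625
P(lemon | x) = 0.01972265625 / 0.02921484375 ≈ 0.675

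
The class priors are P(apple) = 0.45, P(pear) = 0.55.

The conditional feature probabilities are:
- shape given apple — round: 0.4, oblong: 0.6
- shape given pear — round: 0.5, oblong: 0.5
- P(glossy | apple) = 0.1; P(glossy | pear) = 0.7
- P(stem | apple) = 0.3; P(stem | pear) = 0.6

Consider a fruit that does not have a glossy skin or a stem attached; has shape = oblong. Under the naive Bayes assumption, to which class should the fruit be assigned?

apple: 0.45 × 0.6 × (1−0.1) × (1−0.3) = 0.1701
pear: 0.55 × 0.5 × (1−0.7) × (1−0.6) = 0.033
Highest score → apple.

apple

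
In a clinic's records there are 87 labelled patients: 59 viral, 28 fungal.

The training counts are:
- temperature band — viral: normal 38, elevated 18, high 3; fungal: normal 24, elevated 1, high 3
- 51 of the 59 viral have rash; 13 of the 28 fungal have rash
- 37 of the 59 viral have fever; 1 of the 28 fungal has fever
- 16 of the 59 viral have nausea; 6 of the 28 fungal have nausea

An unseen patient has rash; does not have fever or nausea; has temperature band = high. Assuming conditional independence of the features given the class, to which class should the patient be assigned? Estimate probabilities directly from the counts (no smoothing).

viral: (59/87) × (3/59) × (51/59) × (22/59) × (43/59) ≈ 0.00810042
fungal: (28/87) × (3/28) × (13/28) × (27/28) × (22/28) ≈ 0.0121299
Highest score → fungal.

fungal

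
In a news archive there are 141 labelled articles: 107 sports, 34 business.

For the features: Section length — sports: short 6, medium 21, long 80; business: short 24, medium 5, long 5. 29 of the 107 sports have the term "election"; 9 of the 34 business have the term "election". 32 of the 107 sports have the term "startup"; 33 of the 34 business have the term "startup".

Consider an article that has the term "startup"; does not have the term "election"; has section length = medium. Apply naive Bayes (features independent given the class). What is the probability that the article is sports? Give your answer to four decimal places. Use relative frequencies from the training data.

0.5620

sports: (107/141) × (21/107) × (78/107) × (32/107) ≈ 0.0324696
business: (34/141) × (5/34) × (25/34) × (33/34) ≈ 0.0253074
P(sports | x) = 0.0324696 / 0.057777 ≈ 0.5620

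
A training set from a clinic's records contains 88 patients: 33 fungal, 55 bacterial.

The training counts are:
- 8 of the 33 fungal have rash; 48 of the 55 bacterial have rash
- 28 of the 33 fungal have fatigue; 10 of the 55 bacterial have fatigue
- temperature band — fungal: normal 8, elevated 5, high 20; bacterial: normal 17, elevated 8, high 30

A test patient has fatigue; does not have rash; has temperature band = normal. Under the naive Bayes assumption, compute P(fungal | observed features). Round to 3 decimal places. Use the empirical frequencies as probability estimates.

fungal: (33/88) × (25/33) × (28/33) × (8/33) ≈ 0.0584356
bacterial: (55/88) × (7/55) × (10/55) × (17/55) ≈ 0.00447032
P(fungal | x) = 0.0584356 / 0.06290592 ≈ 0.929

0.929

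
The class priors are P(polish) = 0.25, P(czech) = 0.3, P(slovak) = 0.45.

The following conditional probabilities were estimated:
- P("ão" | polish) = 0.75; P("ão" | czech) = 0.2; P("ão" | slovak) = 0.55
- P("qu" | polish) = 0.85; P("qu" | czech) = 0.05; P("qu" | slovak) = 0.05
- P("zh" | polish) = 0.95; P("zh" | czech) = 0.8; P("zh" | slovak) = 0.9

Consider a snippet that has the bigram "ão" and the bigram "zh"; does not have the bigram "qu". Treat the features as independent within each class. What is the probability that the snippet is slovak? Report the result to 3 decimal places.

polish: 0.25 × 0.75 × (1−0.85) × 0.95 = 0.02671875
czech: 0.3 × 0.2 × (1−0.05) × 0.8 = 0.0456
slovak: 0.45 × 0.55 × (1−0.05) × 0.9 = 0.2116125
P(slovak | x) = 0.2116125 / 0.28393125 ≈ 0.745

0.745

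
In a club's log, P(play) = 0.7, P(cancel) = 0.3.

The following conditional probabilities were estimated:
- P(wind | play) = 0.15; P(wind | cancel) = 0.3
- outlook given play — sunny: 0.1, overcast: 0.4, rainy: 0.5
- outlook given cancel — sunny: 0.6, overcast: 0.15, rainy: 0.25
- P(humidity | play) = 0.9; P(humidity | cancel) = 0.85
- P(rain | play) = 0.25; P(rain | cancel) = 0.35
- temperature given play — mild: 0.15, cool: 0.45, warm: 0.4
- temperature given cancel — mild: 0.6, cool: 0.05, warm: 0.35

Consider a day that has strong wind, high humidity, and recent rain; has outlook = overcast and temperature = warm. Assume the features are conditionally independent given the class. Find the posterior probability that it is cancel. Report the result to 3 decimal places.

0.271

play: 0.7 × 0.15 × 0.4 × 0.9 × 0.25 × 0.4 = 0.00378
cancel: 0.3 × 0.3 × 0.15 × 0.85 × 0.35 × 0.35 = 0.0014056875
P(cancel | x) = 0.0014056875 / 0.0051856875 ≈ 0.271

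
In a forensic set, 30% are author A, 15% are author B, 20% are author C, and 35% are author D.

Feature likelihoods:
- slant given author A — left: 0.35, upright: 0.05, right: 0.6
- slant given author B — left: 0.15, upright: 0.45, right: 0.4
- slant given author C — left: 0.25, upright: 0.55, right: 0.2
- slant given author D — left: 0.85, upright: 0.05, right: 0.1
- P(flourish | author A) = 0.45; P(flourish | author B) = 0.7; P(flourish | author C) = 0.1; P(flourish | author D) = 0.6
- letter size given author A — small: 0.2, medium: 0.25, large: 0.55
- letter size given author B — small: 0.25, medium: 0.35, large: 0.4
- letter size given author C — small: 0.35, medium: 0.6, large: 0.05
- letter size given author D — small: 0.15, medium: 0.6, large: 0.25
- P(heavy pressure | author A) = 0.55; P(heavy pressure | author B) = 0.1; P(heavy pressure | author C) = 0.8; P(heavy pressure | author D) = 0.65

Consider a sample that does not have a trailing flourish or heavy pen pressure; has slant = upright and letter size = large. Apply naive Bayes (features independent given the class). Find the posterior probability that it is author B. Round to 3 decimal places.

author A: 0.3 × 0.05 × (1−0.45) × 0.55 × (1−0.55) = 0.002041875
author B: 0.15 × 0.45 × (1−0.7) × 0.4 × (1−0.1) = 0.00729
author C: 0.2 × 0.55 × (1−0.1) × 0.05 × (1−0.8) = 0.00099
author D: 0.35 × 0.05 × (1−0.6) × 0.25 × (1−0.65) = 0.0006125
P(author B | x) = 0.00729 / 0.010934375 ≈ 0.667

0.667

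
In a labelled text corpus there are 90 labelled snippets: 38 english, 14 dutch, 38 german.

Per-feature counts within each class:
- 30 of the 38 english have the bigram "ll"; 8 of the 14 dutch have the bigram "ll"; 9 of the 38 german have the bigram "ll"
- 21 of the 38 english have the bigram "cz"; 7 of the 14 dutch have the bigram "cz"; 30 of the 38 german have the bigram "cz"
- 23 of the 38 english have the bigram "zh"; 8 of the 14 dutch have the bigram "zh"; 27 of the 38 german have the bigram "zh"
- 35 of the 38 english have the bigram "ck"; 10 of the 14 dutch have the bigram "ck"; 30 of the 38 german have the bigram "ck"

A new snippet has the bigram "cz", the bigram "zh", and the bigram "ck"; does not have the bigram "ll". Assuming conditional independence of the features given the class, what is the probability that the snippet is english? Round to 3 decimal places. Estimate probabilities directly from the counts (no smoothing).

english: (38/90) × (8/38) × (21/38) × (23/38) × (35/38) ≈ 0.0273849
dutch: (14/90) × (6/14) × (7/14) × (8/14) × (10/14) ≈ 0.0136054
german: (38/90) × (29/38) × (30/38) × (27/38) × (30/38) ≈ 0.142696
P(english | x) = 0.0273849 / 0.1836863 ≈ 0.149

0.149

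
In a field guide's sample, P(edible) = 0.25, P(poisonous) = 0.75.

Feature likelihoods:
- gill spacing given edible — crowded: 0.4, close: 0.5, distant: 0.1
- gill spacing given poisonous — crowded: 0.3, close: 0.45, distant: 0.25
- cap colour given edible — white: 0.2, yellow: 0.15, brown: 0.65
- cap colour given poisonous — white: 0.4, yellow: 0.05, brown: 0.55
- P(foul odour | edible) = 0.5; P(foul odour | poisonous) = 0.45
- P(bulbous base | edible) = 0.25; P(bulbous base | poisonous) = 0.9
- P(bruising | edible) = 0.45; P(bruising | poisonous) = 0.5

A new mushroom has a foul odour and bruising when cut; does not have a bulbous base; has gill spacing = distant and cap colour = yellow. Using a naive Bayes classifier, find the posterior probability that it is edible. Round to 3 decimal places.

edible: 0.25 × 0.1 × 0.15 × 0.5 × (1−0.25) × 0.45 = 0.0006328125
poisonous: 0.75 × 0.25 × 0.05 × 0.45 × (1−0.9) × 0.5 = 0.0002109375
P(edible | x) = 0.0006328125 / 0.00084375 ≈ 0.750

0.750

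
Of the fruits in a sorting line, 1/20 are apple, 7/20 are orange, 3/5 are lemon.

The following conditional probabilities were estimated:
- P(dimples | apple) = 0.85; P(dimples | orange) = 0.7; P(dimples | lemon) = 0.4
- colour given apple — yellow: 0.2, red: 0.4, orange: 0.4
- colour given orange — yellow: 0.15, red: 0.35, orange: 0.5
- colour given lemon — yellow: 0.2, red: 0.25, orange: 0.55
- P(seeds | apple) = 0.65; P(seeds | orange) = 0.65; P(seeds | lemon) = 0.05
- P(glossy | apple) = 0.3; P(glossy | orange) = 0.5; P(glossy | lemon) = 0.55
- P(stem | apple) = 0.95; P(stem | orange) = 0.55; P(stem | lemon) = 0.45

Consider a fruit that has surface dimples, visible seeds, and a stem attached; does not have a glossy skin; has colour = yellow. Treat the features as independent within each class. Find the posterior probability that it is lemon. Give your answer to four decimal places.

apple: 0.05 × 0.85 × 0.2 × 0.65 × (1−0.3) × 0.95 = 0.003674125
orange: 0.35 × 0.7 × 0.15 × 0.65 × (1−0.5) × 0.55 = 0.0065690625
lemon: 0.6 × 0.4 × 0.2 × 0.05 × (1−0.55) × 0.45 = 0.000486
P(lemon | x) = 0.000486 / 0.0107291875 ≈ 0.0453

0.0453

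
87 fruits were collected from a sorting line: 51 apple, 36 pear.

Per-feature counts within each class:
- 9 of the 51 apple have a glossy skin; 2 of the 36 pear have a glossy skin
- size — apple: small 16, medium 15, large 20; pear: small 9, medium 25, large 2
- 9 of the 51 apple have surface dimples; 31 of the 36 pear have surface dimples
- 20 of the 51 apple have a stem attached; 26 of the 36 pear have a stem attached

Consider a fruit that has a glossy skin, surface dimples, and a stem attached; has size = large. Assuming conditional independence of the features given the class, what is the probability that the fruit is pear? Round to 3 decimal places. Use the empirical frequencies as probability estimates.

apple: (51/87) × (9/51) × (20/51) × (9/51) × (20/51) ≈ 0.00280747
pear: (36/87) × (2/36) × (2/36) × (31/36) × (26/36) ≈ 0.00079427
P(pear | x) = 0.00079427 / 0.00360174 ≈ 0.221

0.221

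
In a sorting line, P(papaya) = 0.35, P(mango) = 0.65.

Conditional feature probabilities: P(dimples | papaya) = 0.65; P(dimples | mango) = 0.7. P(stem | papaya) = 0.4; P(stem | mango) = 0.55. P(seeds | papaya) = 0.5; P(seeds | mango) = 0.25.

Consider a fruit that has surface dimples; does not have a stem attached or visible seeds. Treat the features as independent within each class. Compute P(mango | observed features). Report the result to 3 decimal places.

papaya: 0.35 × 0.65 × (1−0.4) × (1−0.5) = 0.06825
mango: 0.65 × 0.7 × (1−0.55) × (1−0.25) = 0.1535625
P(mango | x) = 0.1535625 / 0.2218125 ≈ 0.692

0.692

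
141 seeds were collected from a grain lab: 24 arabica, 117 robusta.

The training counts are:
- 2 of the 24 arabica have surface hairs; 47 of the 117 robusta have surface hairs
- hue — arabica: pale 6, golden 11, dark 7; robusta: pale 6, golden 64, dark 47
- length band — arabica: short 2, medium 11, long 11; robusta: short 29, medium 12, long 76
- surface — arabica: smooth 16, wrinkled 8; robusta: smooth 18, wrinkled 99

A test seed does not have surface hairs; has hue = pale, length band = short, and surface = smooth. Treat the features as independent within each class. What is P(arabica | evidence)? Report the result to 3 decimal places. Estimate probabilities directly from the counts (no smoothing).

arabica: (24/141) × (22/24) × (6/24) × (2/24) × (16/24) ≈ 0.00216706
robusta: (117/141) × (70/117) × (6/117) × (29/117) × (18/117) ≈ 0.00097083
P(arabica | x) = 0.00216706 / 0.00313789 ≈ 0.691

0.691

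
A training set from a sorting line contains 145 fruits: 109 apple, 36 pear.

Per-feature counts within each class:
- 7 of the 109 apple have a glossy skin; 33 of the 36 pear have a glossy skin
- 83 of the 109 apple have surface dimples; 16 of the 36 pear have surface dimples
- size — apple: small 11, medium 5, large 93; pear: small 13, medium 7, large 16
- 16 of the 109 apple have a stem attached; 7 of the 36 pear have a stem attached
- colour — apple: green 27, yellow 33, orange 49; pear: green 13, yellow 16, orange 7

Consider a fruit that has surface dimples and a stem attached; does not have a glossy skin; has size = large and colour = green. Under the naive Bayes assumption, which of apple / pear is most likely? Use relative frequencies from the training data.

apple: (109/145) × (102/109) × (83/109) × (93/109) × (16/109) × (27/109) ≈ 0.0166177
pear: (36/145) × (3/36) × (16/36) × (16/36) × (7/36) × (13/36) ≈ 0.000286962
Highest score → apple.

apple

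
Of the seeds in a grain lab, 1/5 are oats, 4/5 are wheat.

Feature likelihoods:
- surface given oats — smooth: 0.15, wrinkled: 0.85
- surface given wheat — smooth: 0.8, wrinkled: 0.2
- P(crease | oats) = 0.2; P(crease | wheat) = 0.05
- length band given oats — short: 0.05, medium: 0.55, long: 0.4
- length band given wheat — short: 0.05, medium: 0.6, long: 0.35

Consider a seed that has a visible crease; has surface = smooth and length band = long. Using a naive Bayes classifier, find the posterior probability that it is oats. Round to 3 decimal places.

oats: 0.2 × 0.15 × 0.2 × 0.4 = 0.0024
wheat: 0.8 × 0.8 × 0.05 × 0.35 = 0.0112
P(oats | x) = 0.0024 / 0.0136 ≈ 0.176

0.176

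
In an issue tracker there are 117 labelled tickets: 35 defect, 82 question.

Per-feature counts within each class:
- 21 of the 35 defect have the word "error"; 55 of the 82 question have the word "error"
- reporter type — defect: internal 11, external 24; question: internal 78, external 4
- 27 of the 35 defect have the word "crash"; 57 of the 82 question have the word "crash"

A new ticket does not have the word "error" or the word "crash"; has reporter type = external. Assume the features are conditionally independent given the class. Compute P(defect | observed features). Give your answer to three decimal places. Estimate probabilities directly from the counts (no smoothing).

defect: (35/117) × (14/35) × (24/35) × (8/35) ≈ 0.0187546
question: (82/117) × (27/82) × (4/82) × (25/82) ≈ 0.00343202
P(defect | x) = 0.0187546 / 0.02218662 ≈ 0.845

0.845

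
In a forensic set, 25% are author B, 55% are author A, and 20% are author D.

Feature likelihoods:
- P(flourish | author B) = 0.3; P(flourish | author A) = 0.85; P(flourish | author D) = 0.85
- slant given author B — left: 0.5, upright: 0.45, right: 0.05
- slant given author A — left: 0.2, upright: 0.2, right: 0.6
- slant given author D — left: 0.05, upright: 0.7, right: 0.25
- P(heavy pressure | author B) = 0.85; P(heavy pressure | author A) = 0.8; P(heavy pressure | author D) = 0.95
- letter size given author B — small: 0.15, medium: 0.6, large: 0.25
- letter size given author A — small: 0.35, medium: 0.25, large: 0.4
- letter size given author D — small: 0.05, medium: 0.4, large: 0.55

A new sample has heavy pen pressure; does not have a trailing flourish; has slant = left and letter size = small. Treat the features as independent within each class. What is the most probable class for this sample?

author B

author B: 0.25 × (1−0.3) × 0.5 × 0.85 × 0.15 = 0.01115625
author A: 0.55 × (1−0.85) × 0.2 × 0.8 × 0.35 = 0.00462
author D: 0.2 × (1−0.85) × 0.05 × 0.95 × 0.05 = 0.00007125
Highest score → author B.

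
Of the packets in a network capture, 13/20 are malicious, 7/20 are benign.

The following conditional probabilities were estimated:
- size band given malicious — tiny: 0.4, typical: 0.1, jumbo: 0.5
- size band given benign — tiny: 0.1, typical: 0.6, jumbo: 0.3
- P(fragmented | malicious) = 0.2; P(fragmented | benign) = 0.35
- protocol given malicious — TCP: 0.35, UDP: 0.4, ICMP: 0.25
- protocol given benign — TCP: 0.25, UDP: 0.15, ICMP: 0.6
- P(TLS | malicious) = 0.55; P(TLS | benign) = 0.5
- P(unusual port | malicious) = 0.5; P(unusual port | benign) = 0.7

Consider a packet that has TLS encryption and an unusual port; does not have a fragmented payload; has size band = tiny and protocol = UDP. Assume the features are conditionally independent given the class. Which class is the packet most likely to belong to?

malicious

malicious: 0.65 × 0.4 × (1−0.2) × 0.4 × 0.55 × 0.5 = 0.02288
benign: 0.35 × 0.1 × (1−0.35) × 0.15 × 0.5 × 0.7 = 0.001194375
Highest score → malicious.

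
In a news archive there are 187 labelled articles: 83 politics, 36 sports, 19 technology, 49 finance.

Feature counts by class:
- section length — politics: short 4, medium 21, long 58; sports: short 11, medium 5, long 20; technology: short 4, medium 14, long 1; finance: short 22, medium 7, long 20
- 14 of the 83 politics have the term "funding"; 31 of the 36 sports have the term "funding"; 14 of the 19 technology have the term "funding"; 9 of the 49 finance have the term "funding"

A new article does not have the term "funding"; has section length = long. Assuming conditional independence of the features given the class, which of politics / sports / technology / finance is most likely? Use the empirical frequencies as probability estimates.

politics: (83/187) × (58/83) × (69/83) ≈ 0.257844
sports: (36/187) × (20/36) × (5/36) ≈ 0.0148544
technology: (19/187) × (1/19) × (5/19) ≈ 0.00140726
finance: (49/187) × (20/49) × (40/49) ≈ 0.0873077
Highest score → politics.

politics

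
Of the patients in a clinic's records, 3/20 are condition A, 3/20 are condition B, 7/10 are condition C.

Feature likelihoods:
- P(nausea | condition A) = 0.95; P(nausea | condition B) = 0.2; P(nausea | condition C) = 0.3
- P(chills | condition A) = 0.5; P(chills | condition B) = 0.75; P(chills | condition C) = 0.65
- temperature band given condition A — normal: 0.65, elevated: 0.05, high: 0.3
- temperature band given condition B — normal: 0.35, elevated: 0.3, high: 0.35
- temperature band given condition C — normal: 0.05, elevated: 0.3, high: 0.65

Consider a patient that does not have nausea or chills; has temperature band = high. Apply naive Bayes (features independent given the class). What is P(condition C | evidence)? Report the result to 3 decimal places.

condition A: 0.15 × (1−0.95) × (1−0.5) × 0.3 = 0.001125
condition B: 0.15 × (1−0.2) × (1−0.75) × 0.35 = 0.0105
condition C: 0.7 × (1−0.3) × (1−0.65) × 0.65 = 0.111475
P(condition C | x) = 0.111475 / 0.1231 ≈ 0.906

0.906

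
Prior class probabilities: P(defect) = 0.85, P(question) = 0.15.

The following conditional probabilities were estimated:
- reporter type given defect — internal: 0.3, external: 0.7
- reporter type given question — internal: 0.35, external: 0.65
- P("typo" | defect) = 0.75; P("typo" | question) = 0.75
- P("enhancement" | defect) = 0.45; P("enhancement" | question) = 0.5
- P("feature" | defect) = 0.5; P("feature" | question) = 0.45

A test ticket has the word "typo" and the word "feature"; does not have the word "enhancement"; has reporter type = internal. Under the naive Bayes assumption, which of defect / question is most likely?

defect

defect: 0.85 × 0.3 × 0.75 × (1−0.45) × 0.5 = 0.05259375
question: 0.15 × 0.35 × 0.75 × (1−0.5) × 0.45 = 0.008859375
Highest score → defect.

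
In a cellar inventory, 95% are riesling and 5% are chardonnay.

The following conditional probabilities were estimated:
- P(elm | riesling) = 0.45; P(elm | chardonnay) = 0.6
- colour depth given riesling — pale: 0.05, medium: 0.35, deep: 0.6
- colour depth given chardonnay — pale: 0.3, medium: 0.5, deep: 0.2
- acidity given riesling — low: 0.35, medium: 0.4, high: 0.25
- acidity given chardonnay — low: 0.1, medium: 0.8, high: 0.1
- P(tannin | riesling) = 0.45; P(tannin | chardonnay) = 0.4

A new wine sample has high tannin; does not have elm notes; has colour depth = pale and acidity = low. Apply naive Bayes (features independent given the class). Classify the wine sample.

riesling

riesling: 0.95 × (1−0.45) × 0.05 × 0.35 × 0.45 = 0.0041146875
chardonnay: 0.05 × (1−0.6) × 0.3 × 0.1 × 0.4 = 0.00024
Highest score → riesling.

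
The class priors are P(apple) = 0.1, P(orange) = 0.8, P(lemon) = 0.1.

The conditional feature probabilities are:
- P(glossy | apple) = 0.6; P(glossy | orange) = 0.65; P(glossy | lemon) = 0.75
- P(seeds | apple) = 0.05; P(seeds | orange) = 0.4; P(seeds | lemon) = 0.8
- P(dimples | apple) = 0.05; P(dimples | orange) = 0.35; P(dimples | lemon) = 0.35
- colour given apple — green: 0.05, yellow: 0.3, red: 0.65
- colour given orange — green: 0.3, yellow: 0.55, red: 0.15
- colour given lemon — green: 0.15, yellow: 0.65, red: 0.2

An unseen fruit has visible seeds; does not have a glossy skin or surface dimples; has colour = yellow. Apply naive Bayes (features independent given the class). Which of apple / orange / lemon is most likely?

orange

apple: 0.1 × (1−0.6) × 0.05 × (1−0.05) × 0.3 = 0.00057
orange: 0.8 × (1−0.65) × 0.4 × (1−0.35) × 0.55 = 0.04004
lemon: 0.1 × (1−0.75) × 0.8 × (1−0.35) × 0.65 = 0.00845
Highest score → orange.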